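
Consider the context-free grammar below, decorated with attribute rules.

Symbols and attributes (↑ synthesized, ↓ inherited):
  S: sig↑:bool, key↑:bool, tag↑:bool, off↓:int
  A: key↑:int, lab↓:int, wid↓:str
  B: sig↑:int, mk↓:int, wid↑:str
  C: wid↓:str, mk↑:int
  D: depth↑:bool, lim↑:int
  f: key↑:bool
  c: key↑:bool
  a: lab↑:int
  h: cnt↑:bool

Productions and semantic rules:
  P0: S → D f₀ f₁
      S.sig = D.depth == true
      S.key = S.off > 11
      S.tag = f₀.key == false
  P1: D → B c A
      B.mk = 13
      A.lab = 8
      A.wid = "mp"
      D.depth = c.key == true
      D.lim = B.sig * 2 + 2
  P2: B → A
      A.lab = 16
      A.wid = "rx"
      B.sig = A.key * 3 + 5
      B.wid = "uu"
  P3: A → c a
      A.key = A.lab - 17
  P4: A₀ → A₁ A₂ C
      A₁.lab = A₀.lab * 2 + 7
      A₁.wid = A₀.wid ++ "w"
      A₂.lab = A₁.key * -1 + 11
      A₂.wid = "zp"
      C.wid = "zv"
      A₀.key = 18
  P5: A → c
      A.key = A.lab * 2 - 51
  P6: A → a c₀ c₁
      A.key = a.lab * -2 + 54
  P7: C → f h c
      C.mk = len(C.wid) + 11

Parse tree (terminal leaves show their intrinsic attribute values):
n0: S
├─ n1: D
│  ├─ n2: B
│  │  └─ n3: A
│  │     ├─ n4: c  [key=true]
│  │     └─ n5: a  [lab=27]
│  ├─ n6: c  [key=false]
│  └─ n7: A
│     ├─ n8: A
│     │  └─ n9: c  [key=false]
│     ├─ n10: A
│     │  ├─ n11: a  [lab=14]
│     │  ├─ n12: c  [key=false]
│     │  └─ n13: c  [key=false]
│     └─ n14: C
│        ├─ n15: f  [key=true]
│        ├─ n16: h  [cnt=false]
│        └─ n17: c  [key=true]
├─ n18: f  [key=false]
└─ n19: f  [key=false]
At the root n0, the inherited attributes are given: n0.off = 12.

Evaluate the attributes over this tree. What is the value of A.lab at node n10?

1. n0.off = 12  [given at root]
2. n2.mk = 13  [13]
3. n3.lab = 16  [16]
4. n3.wid = "rx"  ["rx"]
5. n4.key = true  [terminal]
6. n5.lab = 27  [terminal]
7. n3.key = -1  [A.lab - 17]
8. n2.sig = 2  [A.key * 3 + 5]
9. n2.wid = "uu"  ["uu"]
10. n6.key = false  [terminal]
11. n7.lab = 8  [8]
12. n7.wid = "mp"  ["mp"]
13. n8.lab = 23  [A₀.lab * 2 + 7]
14. n8.wid = "mpw"  [A₀.wid ++ "w"]
15. n9.key = false  [terminal]
16. n8.key = -5  [A.lab * 2 - 51]
17. n10.lab = 16  [A₁.key * -1 + 11]
18. n10.wid = "zp"  ["zp"]
19. n11.lab = 14  [terminal]
20. n12.key = false  [terminal]
21. n13.key = false  [terminal]
22. n10.key = 26  [a.lab * -2 + 54]
23. n14.wid = "zv"  ["zv"]
24. n15.key = true  [terminal]
25. n16.cnt = false  [terminal]
26. n17.key = true  [terminal]
27. n14.mk = 13  [len(C.wid) + 11]
28. n7.key = 18  [18]
29. n1.depth = false  [c.key == true]
30. n1.lim = 6  [B.sig * 2 + 2]
31. n18.key = false  [terminal]
32. n19.key = false  [terminal]
33. n0.sig = false  [D.depth == true]
34. n0.key = true  [S.off > 11]
35. n0.tag = true  [f₀.key == false]

16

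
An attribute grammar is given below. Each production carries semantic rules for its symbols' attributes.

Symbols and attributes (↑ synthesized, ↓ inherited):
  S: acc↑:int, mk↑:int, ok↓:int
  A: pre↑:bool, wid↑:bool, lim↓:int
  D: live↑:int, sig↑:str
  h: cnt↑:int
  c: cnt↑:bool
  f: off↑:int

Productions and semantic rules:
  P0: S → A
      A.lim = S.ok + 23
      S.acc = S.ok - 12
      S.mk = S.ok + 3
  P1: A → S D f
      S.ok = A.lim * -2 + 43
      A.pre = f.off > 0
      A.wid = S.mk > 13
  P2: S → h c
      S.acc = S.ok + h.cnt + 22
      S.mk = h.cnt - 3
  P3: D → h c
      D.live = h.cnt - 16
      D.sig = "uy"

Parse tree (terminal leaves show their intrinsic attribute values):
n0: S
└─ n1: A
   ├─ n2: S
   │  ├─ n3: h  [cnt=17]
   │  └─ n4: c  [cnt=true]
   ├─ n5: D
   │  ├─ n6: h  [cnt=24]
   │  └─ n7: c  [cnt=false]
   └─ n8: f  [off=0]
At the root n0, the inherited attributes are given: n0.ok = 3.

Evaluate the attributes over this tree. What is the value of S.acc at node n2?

1. n0.ok = 3  [given at root]
2. n1.lim = 26  [S.ok + 23]
3. n2.ok = -9  [A.lim * -2 + 43]
4. n3.cnt = 17  [terminal]
5. n4.cnt = true  [terminal]
6. n2.acc = 30  [S.ok + h.cnt + 22]
7. n2.mk = 14  [h.cnt - 3]
8. n6.cnt = 24  [terminal]
9. n7.cnt = false  [terminal]
10. n5.live = 8  [h.cnt - 16]
11. n5.sig = "uy"  ["uy"]
12. n8.off = 0  [terminal]
13. n1.pre = false  [f.off > 0]
14. n1.wid = true  [S.mk > 13]
15. n0.acc = -9  [S.ok - 12]
16. n0.mk = 6  [S.ok + 3]

30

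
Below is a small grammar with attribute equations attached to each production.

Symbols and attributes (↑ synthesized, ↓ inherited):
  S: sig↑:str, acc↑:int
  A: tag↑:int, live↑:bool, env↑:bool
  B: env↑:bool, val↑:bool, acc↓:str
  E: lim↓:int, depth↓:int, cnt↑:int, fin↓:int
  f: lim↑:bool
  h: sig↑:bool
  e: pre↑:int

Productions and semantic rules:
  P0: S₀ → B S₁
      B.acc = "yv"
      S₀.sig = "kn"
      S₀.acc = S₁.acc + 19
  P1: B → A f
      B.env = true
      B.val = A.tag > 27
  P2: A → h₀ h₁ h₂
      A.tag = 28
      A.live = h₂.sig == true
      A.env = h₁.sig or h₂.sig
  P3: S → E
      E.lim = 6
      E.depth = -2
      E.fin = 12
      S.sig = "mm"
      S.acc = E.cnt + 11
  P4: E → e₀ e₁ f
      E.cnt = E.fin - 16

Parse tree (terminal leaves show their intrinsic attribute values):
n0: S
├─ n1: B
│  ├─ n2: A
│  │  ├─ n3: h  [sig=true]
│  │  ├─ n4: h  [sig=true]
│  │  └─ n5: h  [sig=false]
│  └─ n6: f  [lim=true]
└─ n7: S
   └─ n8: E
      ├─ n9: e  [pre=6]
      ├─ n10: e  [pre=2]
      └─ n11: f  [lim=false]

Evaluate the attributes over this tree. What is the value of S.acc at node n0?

1. n1.acc = "yv"  ["yv"]
2. n3.sig = true  [terminal]
3. n4.sig = true  [terminal]
4. n5.sig = false  [terminal]
5. n2.tag = 28  [28]
6. n2.live = false  [h₂.sig == true]
7. n2.env = true  [h₁.sig or h₂.sig]
8. n6.lim = true  [terminal]
9. n1.env = true  [true]
10. n1.val = true  [A.tag > 27]
11. n8.lim = 6  [6]
12. n8.depth = -2  [-2]
13. n8.fin = 12  [12]
14. n9.pre = 6  [terminal]
15. n10.pre = 2  [terminal]
16. n11.lim = false  [terminal]
17. n8.cnt = -4  [E.fin - 16]
18. n7.sig = "mm"  ["mm"]
19. n7.acc = 7  [E.cnt + 11]
20. n0.sig = "kn"  ["kn"]
21. n0.acc = 26  [S₁.acc + 19]

26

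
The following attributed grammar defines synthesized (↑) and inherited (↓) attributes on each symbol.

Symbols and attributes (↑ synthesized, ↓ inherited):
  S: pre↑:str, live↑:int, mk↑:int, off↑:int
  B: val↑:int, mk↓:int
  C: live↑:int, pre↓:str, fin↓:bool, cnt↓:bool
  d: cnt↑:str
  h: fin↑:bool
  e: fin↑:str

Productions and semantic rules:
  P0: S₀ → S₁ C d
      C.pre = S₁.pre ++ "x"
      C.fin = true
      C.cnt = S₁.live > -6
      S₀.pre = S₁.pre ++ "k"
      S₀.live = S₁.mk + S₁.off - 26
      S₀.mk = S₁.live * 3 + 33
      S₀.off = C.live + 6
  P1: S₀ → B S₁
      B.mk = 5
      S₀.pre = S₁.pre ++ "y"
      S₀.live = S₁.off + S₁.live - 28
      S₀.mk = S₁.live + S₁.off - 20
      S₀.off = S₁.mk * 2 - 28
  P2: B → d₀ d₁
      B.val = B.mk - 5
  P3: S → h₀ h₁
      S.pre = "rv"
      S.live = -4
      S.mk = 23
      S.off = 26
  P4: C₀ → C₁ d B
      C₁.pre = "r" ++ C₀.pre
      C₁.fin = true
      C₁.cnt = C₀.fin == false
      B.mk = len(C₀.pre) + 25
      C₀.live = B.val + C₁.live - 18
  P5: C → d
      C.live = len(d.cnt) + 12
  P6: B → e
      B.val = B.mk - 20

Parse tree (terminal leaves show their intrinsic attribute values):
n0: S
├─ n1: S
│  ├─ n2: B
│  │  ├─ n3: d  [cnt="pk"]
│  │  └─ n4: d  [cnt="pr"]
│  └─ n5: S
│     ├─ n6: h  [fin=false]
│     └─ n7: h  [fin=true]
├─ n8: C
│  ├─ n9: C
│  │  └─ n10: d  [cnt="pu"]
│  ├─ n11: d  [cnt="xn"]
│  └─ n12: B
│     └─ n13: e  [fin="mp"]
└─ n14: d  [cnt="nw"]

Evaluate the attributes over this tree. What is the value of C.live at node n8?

5

1. n2.mk = 5  [5]
2. n3.cnt = "pk"  [terminal]
3. n4.cnt = "pr"  [terminal]
4. n2.val = 0  [B.mk - 5]
5. n6.fin = false  [terminal]
6. n7.fin = true  [terminal]
7. n5.pre = "rv"  ["rv"]
8. n5.live = -4  [-4]
9. n5.mk = 23  [23]
10. n5.off = 26  [26]
11. n1.pre = "rvy"  [S₁.pre ++ "y"]
12. n1.live = -6  [S₁.off + S₁.live - 28]
13. n1.mk = 2  [S₁.live + S₁.off - 20]
14. n1.off = 18  [S₁.mk * 2 - 28]
15. n8.pre = "rvyx"  [S₁.pre ++ "x"]
16. n8.fin = true  [true]
17. n8.cnt = false  [S₁.live > -6]
18. n9.pre = "rrvyx"  ["r" ++ C₀.pre]
19. n9.fin = true  [true]
20. n9.cnt = false  [C₀.fin == false]
21. n10.cnt = "pu"  [terminal]
22. n9.live = 14  [len(d.cnt) + 12]
23. n11.cnt = "xn"  [terminal]
24. n12.mk = 29  [len(C₀.pre) + 25]
25. n13.fin = "mp"  [terminal]
26. n12.val = 9  [B.mk - 20]
27. n8.live = 5  [B.val + C₁.live - 18]
28. n14.cnt = "nw"  [terminal]
29. n0.pre = "rvyk"  [S₁.pre ++ "k"]
30. n0.live = -6  [S₁.mk + S₁.off - 26]
31. n0.mk = 15  [S₁.live * 3 + 33]
32. n0.off = 11  [C.live + 6]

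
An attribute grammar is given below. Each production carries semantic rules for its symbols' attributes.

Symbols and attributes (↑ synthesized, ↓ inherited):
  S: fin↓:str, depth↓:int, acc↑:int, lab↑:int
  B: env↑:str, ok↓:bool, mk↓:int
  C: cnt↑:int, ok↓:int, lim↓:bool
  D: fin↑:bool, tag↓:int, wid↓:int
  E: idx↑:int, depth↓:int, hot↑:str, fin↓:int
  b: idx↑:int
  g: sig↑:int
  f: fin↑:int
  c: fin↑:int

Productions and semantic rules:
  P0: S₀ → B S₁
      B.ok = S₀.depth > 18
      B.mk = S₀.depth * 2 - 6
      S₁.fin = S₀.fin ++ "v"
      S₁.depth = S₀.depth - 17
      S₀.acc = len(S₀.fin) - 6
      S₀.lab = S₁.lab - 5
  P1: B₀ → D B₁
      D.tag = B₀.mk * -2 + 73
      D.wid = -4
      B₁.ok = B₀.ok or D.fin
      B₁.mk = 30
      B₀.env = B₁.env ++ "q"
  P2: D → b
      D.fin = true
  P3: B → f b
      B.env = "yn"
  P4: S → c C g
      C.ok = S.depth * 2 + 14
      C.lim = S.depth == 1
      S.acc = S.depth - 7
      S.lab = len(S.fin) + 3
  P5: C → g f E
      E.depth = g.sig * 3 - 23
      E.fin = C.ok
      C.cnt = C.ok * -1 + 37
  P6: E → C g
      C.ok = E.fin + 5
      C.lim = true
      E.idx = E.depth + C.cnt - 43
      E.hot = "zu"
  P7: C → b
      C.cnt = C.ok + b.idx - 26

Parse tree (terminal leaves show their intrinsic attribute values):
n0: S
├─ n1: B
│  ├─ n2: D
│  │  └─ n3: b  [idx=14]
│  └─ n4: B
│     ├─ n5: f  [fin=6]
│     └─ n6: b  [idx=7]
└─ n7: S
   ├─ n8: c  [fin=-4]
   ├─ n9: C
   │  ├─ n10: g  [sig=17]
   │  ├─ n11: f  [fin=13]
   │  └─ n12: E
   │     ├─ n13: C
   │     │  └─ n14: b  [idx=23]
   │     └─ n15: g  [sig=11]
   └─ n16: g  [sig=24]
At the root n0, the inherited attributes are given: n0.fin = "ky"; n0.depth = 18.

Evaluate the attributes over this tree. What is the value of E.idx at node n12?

3

1. n0.fin = "ky"  [given at root]
2. n0.depth = 18  [given at root]
3. n1.ok = false  [S₀.depth > 18]
4. n1.mk = 30  [S₀.depth * 2 - 6]
5. n2.tag = 13  [B₀.mk * -2 + 73]
6. n2.wid = -4  [-4]
7. n3.idx = 14  [terminal]
8. n2.fin = true  [true]
9. n4.ok = true  [B₀.ok or D.fin]
10. n4.mk = 30  [30]
11. n5.fin = 6  [terminal]
12. n6.idx = 7  [terminal]
13. n4.env = "yn"  ["yn"]
14. n1.env = "ynq"  [B₁.env ++ "q"]
15. n7.fin = "kyv"  [S₀.fin ++ "v"]
16. n7.depth = 1  [S₀.depth - 17]
17. n8.fin = -4  [terminal]
18. n9.ok = 16  [S.depth * 2 + 14]
19. n9.lim = true  [S.depth == 1]
20. n10.sig = 17  [terminal]
21. n11.fin = 13  [terminal]
22. n12.depth = 28  [g.sig * 3 - 23]
23. n12.fin = 16  [C.ok]
24. n13.ok = 21  [E.fin + 5]
25. n13.lim = true  [true]
26. n14.idx = 23  [terminal]
27. n13.cnt = 18  [C.ok + b.idx - 26]
28. n15.sig = 11  [terminal]
29. n12.idx = 3  [E.depth + C.cnt - 43]
30. n12.hot = "zu"  ["zu"]
31. n9.cnt = 21  [C.ok * -1 + 37]
32. n16.sig = 24  [terminal]
33. n7.acc = -6  [S.depth - 7]
34. n7.lab = 6  [len(S.fin) + 3]
35. n0.acc = -4  [len(S₀.fin) - 6]
36. n0.lab = 1  [S₁.lab - 5]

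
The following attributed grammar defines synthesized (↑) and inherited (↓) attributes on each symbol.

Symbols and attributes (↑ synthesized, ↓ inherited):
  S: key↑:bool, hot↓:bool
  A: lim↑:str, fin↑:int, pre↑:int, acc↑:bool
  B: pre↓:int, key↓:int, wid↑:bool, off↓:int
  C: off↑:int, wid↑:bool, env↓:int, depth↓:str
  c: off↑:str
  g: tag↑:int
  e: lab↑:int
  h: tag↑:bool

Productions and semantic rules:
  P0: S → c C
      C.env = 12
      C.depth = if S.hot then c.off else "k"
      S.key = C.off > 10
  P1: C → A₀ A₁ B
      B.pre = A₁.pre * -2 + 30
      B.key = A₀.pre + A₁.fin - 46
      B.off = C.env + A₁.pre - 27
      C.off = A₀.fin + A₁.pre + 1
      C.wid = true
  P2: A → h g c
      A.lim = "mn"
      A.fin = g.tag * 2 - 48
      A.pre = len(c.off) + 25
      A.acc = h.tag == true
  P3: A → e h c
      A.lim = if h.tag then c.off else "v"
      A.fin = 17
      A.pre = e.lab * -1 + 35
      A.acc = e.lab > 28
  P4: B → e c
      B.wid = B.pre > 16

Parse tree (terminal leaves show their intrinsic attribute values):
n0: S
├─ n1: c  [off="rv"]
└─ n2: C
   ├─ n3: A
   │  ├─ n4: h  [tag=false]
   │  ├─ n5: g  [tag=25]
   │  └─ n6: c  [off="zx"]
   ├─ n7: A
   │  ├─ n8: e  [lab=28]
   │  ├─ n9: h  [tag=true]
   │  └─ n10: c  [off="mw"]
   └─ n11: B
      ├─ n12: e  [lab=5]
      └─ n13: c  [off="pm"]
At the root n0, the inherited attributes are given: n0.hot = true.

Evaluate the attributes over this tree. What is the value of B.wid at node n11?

1. n0.hot = true  [given at root]
2. n1.off = "rv"  [terminal]
3. n2.env = 12  [12]
4. n2.depth = "rv"  [if S.hot then c.off else "k"]
5. n4.tag = false  [terminal]
6. n5.tag = 25  [terminal]
7. n6.off = "zx"  [terminal]
8. n3.lim = "mn"  ["mn"]
9. n3.fin = 2  [g.tag * 2 - 48]
10. n3.pre = 27  [len(c.off) + 25]
11. n3.acc = false  [h.tag == true]
12. n8.lab = 28  [terminal]
13. n9.tag = true  [terminal]
14. n10.off = "mw"  [terminal]
15. n7.lim = "mw"  [if h.tag then c.off else "v"]
16. n7.fin = 17  [17]
17. n7.pre = 7  [e.lab * -1 + 35]
18. n7.acc = false  [e.lab > 28]
19. n11.pre = 16  [A₁.pre * -2 + 30]
20. n11.key = -2  [A₀.pre + A₁.fin - 46]
21. n11.off = -8  [C.env + A₁.pre - 27]
22. n12.lab = 5  [terminal]
23. n13.off = "pm"  [terminal]
24. n11.wid = false  [B.pre > 16]
25. n2.off = 10  [A₀.fin + A₁.pre + 1]
26. n2.wid = true  [true]
27. n0.key = false  [C.off > 10]

false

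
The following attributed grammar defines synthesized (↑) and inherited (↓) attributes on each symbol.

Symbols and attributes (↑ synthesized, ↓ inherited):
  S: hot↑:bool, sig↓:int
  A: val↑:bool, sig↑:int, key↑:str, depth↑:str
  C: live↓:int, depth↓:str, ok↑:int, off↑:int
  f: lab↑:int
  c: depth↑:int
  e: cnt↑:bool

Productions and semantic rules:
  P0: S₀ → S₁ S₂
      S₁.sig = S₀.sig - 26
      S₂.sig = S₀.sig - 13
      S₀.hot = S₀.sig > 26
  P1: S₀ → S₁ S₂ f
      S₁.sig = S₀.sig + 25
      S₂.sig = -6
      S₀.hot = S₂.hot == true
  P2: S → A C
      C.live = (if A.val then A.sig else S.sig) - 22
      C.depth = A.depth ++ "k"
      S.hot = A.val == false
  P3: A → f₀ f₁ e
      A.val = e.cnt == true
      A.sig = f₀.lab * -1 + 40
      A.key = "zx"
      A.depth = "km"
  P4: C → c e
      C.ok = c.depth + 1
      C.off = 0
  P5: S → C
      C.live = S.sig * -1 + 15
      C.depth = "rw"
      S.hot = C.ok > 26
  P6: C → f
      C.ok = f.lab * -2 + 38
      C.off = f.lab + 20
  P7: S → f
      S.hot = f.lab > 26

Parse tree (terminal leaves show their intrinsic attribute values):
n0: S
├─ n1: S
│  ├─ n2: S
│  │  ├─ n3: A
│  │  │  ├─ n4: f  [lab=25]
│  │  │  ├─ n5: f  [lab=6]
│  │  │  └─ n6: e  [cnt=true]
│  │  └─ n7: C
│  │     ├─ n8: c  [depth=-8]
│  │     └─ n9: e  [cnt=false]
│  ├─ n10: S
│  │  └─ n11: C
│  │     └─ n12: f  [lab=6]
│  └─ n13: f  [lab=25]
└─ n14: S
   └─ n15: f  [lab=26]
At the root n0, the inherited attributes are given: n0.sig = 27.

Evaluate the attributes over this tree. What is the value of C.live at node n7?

1. n0.sig = 27  [given at root]
2. n1.sig = 1  [S₀.sig - 26]
3. n2.sig = 26  [S₀.sig + 25]
4. n4.lab = 25  [terminal]
5. n5.lab = 6  [terminal]
6. n6.cnt = true  [terminal]
7. n3.val = true  [e.cnt == true]
8. n3.sig = 15  [f₀.lab * -1 + 40]
9. n3.key = "zx"  ["zx"]
10. n3.depth = "km"  ["km"]
11. n7.live = -7  [(if A.val then A.sig else S.sig) - 22]
12. n7.depth = "kmk"  [A.depth ++ "k"]
13. n8.depth = -8  [terminal]
14. n9.cnt = false  [terminal]
15. n7.ok = -7  [c.depth + 1]
16. n7.off = 0  [0]
17. n2.hot = false  [A.val == false]
18. n10.sig = -6  [-6]
19. n11.live = 21  [S.sig * -1 + 15]
20. n11.depth = "rw"  ["rw"]
21. n12.lab = 6  [terminal]
22. n11.ok = 26  [f.lab * -2 + 38]
23. n11.off = 26  [f.lab + 20]
24. n10.hot = false  [C.ok > 26]
25. n13.lab = 25  [terminal]
26. n1.hot = false  [S₂.hot == true]
27. n14.sig = 14  [S₀.sig - 13]
28. n15.lab = 26  [terminal]
29. n14.hot = false  [f.lab > 26]
30. n0.hot = true  [S₀.sig > 26]

-7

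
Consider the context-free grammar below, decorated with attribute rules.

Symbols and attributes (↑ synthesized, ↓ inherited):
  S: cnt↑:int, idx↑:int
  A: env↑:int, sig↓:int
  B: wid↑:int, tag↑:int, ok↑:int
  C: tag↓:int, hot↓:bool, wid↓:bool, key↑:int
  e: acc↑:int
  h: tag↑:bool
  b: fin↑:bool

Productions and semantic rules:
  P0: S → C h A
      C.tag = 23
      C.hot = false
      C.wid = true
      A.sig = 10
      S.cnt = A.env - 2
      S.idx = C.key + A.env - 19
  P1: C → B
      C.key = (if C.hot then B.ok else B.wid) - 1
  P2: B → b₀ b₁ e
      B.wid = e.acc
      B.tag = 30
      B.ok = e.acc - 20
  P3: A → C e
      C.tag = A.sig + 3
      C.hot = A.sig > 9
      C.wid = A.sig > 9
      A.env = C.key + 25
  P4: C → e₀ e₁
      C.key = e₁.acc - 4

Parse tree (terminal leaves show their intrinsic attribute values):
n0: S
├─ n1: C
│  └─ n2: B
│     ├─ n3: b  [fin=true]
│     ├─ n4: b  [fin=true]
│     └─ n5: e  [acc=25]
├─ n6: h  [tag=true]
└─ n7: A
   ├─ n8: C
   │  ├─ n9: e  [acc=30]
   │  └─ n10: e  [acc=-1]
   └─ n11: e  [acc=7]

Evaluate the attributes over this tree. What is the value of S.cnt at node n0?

18

1. n1.tag = 23  [23]
2. n1.hot = false  [false]
3. n1.wid = true  [true]
4. n3.fin = true  [terminal]
5. n4.fin = true  [terminal]
6. n5.acc = 25  [terminal]
7. n2.wid = 25  [e.acc]
8. n2.tag = 30  [30]
9. n2.ok = 5  [e.acc - 20]
10. n1.key = 24  [(if C.hot then B.ok else B.wid) - 1]
11. n6.tag = true  [terminal]
12. n7.sig = 10  [10]
13. n8.tag = 13  [A.sig + 3]
14. n8.hot = true  [A.sig > 9]
15. n8.wid = true  [A.sig > 9]
16. n9.acc = 30  [terminal]
17. n10.acc = -1  [terminal]
18. n8.key = -5  [e₁.acc - 4]
19. n11.acc = 7  [terminal]
20. n7.env = 20  [C.key + 25]
21. n0.cnt = 18  [A.env - 2]
22. n0.idx = 25  [C.key + A.env - 19]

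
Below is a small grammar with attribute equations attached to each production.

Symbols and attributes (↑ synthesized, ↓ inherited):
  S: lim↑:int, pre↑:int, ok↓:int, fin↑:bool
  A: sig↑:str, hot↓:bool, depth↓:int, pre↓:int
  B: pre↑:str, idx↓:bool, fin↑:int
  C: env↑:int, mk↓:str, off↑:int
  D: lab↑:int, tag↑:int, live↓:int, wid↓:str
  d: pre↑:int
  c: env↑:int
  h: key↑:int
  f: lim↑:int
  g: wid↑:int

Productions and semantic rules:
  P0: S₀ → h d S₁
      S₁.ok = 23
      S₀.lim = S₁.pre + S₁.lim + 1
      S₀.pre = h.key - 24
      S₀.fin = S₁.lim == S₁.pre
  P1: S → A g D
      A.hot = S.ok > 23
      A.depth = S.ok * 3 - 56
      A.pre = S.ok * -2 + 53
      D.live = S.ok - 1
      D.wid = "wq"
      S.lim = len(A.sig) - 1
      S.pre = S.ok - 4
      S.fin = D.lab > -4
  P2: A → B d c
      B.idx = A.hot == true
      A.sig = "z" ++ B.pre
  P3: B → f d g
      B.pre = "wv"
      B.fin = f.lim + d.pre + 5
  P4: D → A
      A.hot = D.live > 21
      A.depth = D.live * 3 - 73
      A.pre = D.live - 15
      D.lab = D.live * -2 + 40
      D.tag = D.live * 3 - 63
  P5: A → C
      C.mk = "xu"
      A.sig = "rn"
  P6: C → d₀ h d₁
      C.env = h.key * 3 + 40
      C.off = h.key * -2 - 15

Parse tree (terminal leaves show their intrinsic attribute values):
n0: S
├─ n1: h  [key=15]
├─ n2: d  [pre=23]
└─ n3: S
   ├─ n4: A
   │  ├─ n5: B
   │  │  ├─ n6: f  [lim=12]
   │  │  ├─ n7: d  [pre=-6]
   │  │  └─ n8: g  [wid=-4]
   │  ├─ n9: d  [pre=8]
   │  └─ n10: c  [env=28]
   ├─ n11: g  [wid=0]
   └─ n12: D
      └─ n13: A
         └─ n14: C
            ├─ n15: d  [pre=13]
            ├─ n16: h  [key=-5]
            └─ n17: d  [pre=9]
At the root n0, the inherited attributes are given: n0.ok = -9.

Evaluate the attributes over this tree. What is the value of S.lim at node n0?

1. n0.ok = -9  [given at root]
2. n1.key = 15  [terminal]
3. n2.pre = 23  [terminal]
4. n3.ok = 23  [23]
5. n4.hot = false  [S.ok > 23]
6. n4.depth = 13  [S.ok * 3 - 56]
7. n4.pre = 7  [S.ok * -2 + 53]
8. n5.idx = false  [A.hot == true]
9. n6.lim = 12  [terminal]
10. n7.pre = -6  [terminal]
11. n8.wid = -4  [terminal]
12. n5.pre = "wv"  ["wv"]
13. n5.fin = 11  [f.lim + d.pre + 5]
14. n9.pre = 8  [terminal]
15. n10.env = 28  [terminal]
16. n4.sig = "zwv"  ["z" ++ B.pre]
17. n11.wid = 0  [terminal]
18. n12.live = 22  [S.ok - 1]
19. n12.wid = "wq"  ["wq"]
20. n13.hot = true  [D.live > 21]
21. n13.depth = -7  [D.live * 3 - 73]
22. n13.pre = 7  [D.live - 15]
23. n14.mk = "xu"  ["xu"]
24. n15.pre = 13  [terminal]
25. n16.key = -5  [terminal]
26. n17.pre = 9  [terminal]
27. n14.env = 25  [h.key * 3 + 40]
28. n14.off = -5  [h.key * -2 - 15]
29. n13.sig = "rn"  ["rn"]
30. n12.lab = -4  [D.live * -2 + 40]
31. n12.tag = 3  [D.live * 3 - 63]
32. n3.lim = 2  [len(A.sig) - 1]
33. n3.pre = 19  [S.ok - 4]
34. n3.fin = false  [D.lab > -4]
35. n0.lim = 22  [S₁.pre + S₁.lim + 1]
36. n0.pre = -9  [h.key - 24]
37. n0.fin = false  [S₁.lim == S₁.pre]

22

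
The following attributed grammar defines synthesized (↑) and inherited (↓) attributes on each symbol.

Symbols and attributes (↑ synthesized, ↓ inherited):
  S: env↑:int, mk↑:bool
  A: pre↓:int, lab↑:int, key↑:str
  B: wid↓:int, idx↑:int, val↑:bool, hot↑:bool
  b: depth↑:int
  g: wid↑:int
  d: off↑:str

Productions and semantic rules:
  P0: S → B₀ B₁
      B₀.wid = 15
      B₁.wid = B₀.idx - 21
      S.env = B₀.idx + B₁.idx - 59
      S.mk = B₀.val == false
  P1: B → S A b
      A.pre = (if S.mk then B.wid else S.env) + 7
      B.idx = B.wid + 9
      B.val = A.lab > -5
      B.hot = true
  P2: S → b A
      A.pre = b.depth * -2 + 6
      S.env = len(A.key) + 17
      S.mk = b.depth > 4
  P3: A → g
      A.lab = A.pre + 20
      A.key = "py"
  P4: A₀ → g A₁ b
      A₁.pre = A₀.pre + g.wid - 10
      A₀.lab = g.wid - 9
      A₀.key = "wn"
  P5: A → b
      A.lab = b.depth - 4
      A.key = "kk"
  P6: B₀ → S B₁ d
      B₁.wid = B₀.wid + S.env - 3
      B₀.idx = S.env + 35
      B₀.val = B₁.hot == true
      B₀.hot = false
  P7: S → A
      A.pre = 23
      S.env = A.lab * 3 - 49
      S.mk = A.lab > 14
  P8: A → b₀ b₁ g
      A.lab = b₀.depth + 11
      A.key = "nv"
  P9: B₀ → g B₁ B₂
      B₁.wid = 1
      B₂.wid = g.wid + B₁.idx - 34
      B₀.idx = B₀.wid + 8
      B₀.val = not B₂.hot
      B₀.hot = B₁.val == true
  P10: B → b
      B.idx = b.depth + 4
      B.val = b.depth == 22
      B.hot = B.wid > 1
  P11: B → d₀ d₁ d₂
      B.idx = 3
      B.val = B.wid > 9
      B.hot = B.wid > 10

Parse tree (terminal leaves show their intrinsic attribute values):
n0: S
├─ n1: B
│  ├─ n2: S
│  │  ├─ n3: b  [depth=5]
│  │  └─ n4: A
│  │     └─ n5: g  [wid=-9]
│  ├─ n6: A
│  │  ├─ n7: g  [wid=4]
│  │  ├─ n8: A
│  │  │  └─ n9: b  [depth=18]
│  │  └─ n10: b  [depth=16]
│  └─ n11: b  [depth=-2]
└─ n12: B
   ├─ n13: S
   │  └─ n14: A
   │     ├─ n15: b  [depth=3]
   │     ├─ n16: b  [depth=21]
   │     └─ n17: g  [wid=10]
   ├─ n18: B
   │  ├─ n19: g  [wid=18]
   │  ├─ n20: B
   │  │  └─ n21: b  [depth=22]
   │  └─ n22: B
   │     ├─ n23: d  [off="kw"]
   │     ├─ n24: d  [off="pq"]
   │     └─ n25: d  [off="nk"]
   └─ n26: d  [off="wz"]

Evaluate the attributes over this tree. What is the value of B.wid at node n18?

-7

1. n1.wid = 15  [15]
2. n3.depth = 5  [terminal]
3. n4.pre = -4  [b.depth * -2 + 6]
4. n5.wid = -9  [terminal]
5. n4.lab = 16  [A.pre + 20]
6. n4.key = "py"  ["py"]
7. n2.env = 19  [len(A.key) + 17]
8. n2.mk = true  [b.depth > 4]
9. n6.pre = 22  [(if S.mk then B.wid else S.env) + 7]
10. n7.wid = 4  [terminal]
11. n8.pre = 16  [A₀.pre + g.wid - 10]
12. n9.depth = 18  [terminal]
13. n8.lab = 14  [b.depth - 4]
14. n8.key = "kk"  ["kk"]
15. n10.depth = 16  [terminal]
16. n6.lab = -5  [g.wid - 9]
17. n6.key = "wn"  ["wn"]
18. n11.depth = -2  [terminal]
19. n1.idx = 24  [B.wid + 9]
20. n1.val = false  [A.lab > -5]
21. n1.hot = true  [true]
22. n12.wid = 3  [B₀.idx - 21]
23. n14.pre = 23  [23]
24. n15.depth = 3  [terminal]
25. n16.depth = 21  [terminal]
26. n17.wid = 10  [terminal]
27. n14.lab = 14  [b₀.depth + 11]
28. n14.key = "nv"  ["nv"]
29. n13.env = -7  [A.lab * 3 - 49]
30. n13.mk = false  [A.lab > 14]
31. n18.wid = -7  [B₀.wid + S.env - 3]
32. n19.wid = 18  [terminal]
33. n20.wid = 1  [1]
34. n21.depth = 22  [terminal]
35. n20.idx = 26  [b.depth + 4]
36. n20.val = true  [b.depth == 22]
37. n20.hot = false  [B.wid > 1]
38. n22.wid = 10  [g.wid + B₁.idx - 34]
39. n23.off = "kw"  [terminal]
40. n24.off = "pq"  [terminal]
41. n25.off = "nk"  [terminal]
42. n22.idx = 3  [3]
43. n22.val = true  [B.wid > 9]
44. n22.hot = false  [B.wid > 10]
45. n18.idx = 1  [B₀.wid + 8]
46. n18.val = true  [not B₂.hot]
47. n18.hot = true  [B₁.val == true]
48. n26.off = "wz"  [terminal]
49. n12.idx = 28  [S.env + 35]
50. n12.val = true  [B₁.hot == true]
51. n12.hot = false  [false]
52. n0.env = -7  [B₀.idx + B₁.idx - 59]
53. n0.mk = true  [B₀.val == false]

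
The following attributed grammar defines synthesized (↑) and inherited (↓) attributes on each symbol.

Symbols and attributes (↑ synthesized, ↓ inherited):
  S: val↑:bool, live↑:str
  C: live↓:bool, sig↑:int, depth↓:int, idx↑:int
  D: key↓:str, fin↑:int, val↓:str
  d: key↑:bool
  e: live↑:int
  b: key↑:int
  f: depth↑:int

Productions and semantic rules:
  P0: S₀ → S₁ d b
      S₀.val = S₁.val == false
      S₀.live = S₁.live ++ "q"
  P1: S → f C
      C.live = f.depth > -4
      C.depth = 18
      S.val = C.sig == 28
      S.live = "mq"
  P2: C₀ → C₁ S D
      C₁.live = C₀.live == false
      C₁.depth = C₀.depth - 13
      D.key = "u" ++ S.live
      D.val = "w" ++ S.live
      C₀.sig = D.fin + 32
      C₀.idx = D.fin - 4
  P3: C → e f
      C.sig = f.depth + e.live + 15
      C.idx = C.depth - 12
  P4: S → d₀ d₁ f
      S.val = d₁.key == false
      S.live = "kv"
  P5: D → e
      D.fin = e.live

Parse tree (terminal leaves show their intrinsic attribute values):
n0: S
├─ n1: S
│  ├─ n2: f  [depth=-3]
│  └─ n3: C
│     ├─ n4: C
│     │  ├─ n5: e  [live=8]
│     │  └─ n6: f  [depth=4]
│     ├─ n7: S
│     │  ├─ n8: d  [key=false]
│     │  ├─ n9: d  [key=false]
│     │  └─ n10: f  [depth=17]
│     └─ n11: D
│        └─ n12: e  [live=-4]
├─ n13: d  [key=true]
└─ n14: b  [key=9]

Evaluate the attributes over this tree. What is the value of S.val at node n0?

false

1. n2.depth = -3  [terminal]
2. n3.live = true  [f.depth > -4]
3. n3.depth = 18  [18]
4. n4.live = false  [C₀.live == false]
5. n4.depth = 5  [C₀.depth - 13]
6. n5.live = 8  [terminal]
7. n6.depth = 4  [terminal]
8. n4.sig = 27  [f.depth + e.live + 15]
9. n4.idx = -7  [C.depth - 12]
10. n8.key = false  [terminal]
11. n9.key = false  [terminal]
12. n10.depth = 17  [terminal]
13. n7.val = true  [d₁.key == false]
14. n7.live = "kv"  ["kv"]
15. n11.key = "ukv"  ["u" ++ S.live]
16. n11.val = "wkv"  ["w" ++ S.live]
17. n12.live = -4  [terminal]
18. n11.fin = -4  [e.live]
19. n3.sig = 28  [D.fin + 32]
20. n3.idx = -8  [D.fin - 4]
21. n1.val = true  [C.sig == 28]
22. n1.live = "mq"  ["mq"]
23. n13.key = true  [terminal]
24. n14.key = 9  [terminal]
25. n0.val = false  [S₁.val == false]
26. n0.live = "mqq"  [S₁.live ++ "q"]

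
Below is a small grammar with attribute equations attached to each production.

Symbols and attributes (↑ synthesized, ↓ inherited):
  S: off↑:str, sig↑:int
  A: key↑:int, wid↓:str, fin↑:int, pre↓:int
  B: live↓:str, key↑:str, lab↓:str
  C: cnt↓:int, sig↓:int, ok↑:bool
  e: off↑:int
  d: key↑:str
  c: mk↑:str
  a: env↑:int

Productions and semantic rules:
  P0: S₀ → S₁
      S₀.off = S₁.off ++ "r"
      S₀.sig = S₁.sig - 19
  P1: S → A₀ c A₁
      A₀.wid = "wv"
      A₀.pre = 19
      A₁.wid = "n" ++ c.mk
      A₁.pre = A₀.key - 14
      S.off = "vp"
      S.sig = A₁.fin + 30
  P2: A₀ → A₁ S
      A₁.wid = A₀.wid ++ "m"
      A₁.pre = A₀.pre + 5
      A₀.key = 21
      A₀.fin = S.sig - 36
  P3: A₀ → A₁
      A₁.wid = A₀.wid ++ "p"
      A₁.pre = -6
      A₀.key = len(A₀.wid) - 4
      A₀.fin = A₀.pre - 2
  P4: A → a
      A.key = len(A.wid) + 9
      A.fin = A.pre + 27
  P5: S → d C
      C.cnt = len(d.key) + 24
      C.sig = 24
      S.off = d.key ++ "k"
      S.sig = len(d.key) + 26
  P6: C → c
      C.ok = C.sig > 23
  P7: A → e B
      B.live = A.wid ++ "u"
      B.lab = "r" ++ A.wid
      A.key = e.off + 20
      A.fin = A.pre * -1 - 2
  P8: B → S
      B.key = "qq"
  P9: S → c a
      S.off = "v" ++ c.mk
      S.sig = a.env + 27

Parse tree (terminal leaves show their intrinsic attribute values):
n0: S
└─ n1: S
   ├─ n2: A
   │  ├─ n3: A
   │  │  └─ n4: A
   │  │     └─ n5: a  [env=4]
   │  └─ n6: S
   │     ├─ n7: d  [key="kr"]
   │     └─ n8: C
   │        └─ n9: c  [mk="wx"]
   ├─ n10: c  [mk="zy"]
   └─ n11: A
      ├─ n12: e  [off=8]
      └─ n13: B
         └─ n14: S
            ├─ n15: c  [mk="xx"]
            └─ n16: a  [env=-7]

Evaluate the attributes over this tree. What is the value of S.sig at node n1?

1. n2.wid = "wv"  ["wv"]
2. n2.pre = 19  [19]
3. n3.wid = "wvm"  [A₀.wid ++ "m"]
4. n3.pre = 24  [A₀.pre + 5]
5. n4.wid = "wvmp"  [A₀.wid ++ "p"]
6. n4.pre = -6  [-6]
7. n5.env = 4  [terminal]
8. n4.key = 13  [len(A.wid) + 9]
9. n4.fin = 21  [A.pre + 27]
10. n3.key = -1  [len(A₀.wid) - 4]
11. n3.fin = 22  [A₀.pre - 2]
12. n7.key = "kr"  [terminal]
13. n8.cnt = 26  [len(d.key) + 24]
14. n8.sig = 24  [24]
15. n9.mk = "wx"  [terminal]
16. n8.ok = true  [C.sig > 23]
17. n6.off = "krk"  [d.key ++ "k"]
18. n6.sig = 28  [len(d.key) + 26]
19. n2.key = 21  [21]
20. n2.fin = -8  [S.sig - 36]
21. n10.mk = "zy"  [terminal]
22. n11.wid = "nzy"  ["n" ++ c.mk]
23. n11.pre = 7  [A₀.key - 14]
24. n12.off = 8  [terminal]
25. n13.live = "nzyu"  [A.wid ++ "u"]
26. n13.lab = "rnzy"  ["r" ++ A.wid]
27. n15.mk = "xx"  [terminal]
28. n16.env = -7  [terminal]
29. n14.off = "vxx"  ["v" ++ c.mk]
30. n14.sig = 20  [a.env + 27]
31. n13.key = "qq"  ["qq"]
32. n11.key = 28  [e.off + 20]
33. n11.fin = -9  [A.pre * -1 - 2]
34. n1.off = "vp"  ["vp"]
35. n1.sig = 21  [A₁.fin + 30]
36. n0.off = "vpr"  [S₁.off ++ "r"]
37. n0.sig = 2  [S₁.sig - 19]

21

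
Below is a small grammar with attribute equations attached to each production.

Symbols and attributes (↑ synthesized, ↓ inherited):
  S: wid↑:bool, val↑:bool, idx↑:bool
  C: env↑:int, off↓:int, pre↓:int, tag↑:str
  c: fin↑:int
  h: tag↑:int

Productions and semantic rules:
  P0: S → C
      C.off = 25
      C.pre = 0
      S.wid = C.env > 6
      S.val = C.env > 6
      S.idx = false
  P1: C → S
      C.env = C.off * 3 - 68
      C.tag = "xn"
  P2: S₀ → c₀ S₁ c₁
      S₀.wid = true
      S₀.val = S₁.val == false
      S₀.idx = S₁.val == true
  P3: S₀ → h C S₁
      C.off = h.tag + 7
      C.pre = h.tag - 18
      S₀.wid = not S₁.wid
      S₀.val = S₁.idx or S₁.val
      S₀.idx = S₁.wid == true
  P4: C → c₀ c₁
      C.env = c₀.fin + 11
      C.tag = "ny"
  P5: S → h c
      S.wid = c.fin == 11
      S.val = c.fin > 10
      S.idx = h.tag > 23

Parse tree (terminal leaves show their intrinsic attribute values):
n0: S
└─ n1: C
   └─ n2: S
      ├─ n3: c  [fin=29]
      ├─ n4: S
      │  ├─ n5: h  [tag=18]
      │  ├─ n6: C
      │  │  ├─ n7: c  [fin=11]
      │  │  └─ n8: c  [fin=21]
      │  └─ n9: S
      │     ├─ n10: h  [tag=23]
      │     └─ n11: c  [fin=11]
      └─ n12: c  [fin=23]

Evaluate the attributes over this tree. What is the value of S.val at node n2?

false

1. n1.off = 25  [25]
2. n1.pre = 0  [0]
3. n3.fin = 29  [terminal]
4. n5.tag = 18  [terminal]
5. n6.off = 25  [h.tag + 7]
6. n6.pre = 0  [h.tag - 18]
7. n7.fin = 11  [terminal]
8. n8.fin = 21  [terminal]
9. n6.env = 22  [c₀.fin + 11]
10. n6.tag = "ny"  ["ny"]
11. n10.tag = 23  [terminal]
12. n11.fin = 11  [terminal]
13. n9.wid = true  [c.fin == 11]
14. n9.val = true  [c.fin > 10]
15. n9.idx = false  [h.tag > 23]
16. n4.wid = false  [not S₁.wid]
17. n4.val = true  [S₁.idx or S₁.val]
18. n4.idx = true  [S₁.wid == true]
19. n12.fin = 23  [terminal]
20. n2.wid = true  [true]
21. n2.val = false  [S₁.val == false]
22. n2.idx = true  [S₁.val == true]
23. n1.env = 7  [C.off * 3 - 68]
24. n1.tag = "xn"  ["xn"]
25. n0.wid = true  [C.env > 6]
26. n0.val = true  [C.env > 6]
27. n0.idx = false  [false]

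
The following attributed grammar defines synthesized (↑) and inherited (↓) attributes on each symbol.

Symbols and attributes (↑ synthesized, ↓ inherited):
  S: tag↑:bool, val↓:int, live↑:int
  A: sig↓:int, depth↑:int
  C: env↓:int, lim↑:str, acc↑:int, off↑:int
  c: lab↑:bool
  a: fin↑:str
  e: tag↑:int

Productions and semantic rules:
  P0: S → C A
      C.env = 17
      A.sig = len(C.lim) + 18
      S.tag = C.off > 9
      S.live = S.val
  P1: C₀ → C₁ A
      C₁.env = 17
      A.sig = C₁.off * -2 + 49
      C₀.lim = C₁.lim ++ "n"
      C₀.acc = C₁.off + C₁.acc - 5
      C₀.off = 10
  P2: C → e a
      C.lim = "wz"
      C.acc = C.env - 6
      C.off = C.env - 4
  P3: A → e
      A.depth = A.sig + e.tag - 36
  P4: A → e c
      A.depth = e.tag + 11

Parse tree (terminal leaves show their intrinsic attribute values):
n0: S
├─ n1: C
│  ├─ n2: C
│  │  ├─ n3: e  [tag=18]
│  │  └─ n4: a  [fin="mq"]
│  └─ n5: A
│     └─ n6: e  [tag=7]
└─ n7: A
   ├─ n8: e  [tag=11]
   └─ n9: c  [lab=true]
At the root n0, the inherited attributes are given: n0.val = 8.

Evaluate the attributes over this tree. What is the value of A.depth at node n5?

-6

1. n0.val = 8  [given at root]
2. n1.env = 17  [17]
3. n2.env = 17  [17]
4. n3.tag = 18  [terminal]
5. n4.fin = "mq"  [terminal]
6. n2.lim = "wz"  ["wz"]
7. n2.acc = 11  [C.env - 6]
8. n2.off = 13  [C.env - 4]
9. n5.sig = 23  [C₁.off * -2 + 49]
10. n6.tag = 7  [terminal]
11. n5.depth = -6  [A.sig + e.tag - 36]
12. n1.lim = "wzn"  [C₁.lim ++ "n"]
13. n1.acc = 19  [C₁.off + C₁.acc - 5]
14. n1.off = 10  [10]
15. n7.sig = 21  [len(C.lim) + 18]
16. n8.tag = 11  [terminal]
17. n9.lab = true  [terminal]
18. n7.depth = 22  [e.tag + 11]
19. n0.tag = true  [C.off > 9]
20. n0.live = 8  [S.val]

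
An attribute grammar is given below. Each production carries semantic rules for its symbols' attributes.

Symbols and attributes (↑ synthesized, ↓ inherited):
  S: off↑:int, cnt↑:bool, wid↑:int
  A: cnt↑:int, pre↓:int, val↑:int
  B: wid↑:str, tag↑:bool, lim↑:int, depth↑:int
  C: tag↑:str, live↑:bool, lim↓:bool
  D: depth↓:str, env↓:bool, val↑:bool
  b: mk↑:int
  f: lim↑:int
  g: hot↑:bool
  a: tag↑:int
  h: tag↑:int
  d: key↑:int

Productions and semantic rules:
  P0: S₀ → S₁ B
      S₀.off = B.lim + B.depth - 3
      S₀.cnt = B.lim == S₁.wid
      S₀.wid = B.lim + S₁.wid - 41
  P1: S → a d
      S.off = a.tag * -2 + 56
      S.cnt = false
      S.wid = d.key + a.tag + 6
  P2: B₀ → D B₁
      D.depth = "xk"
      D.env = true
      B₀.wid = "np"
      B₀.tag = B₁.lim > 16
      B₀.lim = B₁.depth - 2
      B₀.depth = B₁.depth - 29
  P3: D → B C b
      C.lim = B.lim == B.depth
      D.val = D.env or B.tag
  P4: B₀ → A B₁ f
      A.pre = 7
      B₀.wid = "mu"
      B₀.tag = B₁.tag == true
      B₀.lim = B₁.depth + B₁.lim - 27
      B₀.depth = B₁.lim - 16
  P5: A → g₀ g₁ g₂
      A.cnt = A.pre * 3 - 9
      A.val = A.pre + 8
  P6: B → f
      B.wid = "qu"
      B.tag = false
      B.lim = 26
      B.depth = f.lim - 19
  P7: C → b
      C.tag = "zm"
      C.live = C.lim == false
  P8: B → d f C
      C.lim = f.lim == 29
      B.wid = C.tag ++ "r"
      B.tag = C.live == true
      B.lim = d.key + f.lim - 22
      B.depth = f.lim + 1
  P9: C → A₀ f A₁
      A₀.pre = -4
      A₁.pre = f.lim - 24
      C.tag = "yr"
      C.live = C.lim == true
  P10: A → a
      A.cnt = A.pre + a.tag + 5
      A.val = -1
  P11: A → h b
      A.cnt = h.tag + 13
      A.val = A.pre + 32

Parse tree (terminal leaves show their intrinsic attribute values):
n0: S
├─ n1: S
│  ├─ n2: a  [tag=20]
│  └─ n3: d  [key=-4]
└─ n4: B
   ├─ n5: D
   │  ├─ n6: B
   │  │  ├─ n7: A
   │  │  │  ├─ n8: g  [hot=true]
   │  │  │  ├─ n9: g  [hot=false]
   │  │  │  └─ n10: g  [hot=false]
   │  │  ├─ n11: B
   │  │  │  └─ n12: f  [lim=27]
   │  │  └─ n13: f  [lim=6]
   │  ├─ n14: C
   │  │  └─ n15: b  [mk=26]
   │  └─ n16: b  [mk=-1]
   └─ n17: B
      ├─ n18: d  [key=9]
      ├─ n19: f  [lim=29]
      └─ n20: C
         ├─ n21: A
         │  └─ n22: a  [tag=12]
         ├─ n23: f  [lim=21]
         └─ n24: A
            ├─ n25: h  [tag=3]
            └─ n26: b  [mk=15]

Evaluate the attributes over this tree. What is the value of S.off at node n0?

1. n2.tag = 20  [terminal]
2. n3.key = -4  [terminal]
3. n1.off = 16  [a.tag * -2 + 56]
4. n1.cnt = false  [false]
5. n1.wid = 22  [d.key + a.tag + 6]
6. n5.depth = "xk"  ["xk"]
7. n5.env = true  [true]
8. n7.pre = 7  [7]
9. n8.hot = true  [terminal]
10. n9.hot = false  [terminal]
11. n10.hot = false  [terminal]
12. n7.cnt = 12  [A.pre * 3 - 9]
13. n7.val = 15  [A.pre + 8]
14. n12.lim = 27  [terminal]
15. n11.wid = "qu"  ["qu"]
16. n11.tag = false  [false]
17. n11.lim = 26  [26]
18. n11.depth = 8  [f.lim - 19]
19. n13.lim = 6  [terminal]
20. n6.wid = "mu"  ["mu"]
21. n6.tag = false  [B₁.tag == true]
22. n6.lim = 7  [B₁.depth + B₁.lim - 27]
23. n6.depth = 10  [B₁.lim - 16]
24. n14.lim = false  [B.lim == B.depth]
25. n15.mk = 26  [terminal]
26. n14.tag = "zm"  ["zm"]
27. n14.live = true  [C.lim == false]
28. n16.mk = -1  [terminal]
29. n5.val = true  [D.env or B.tag]
30. n18.key = 9  [terminal]
31. n19.lim = 29  [terminal]
32. n20.lim = true  [f.lim == 29]
33. n21.pre = -4  [-4]
34. n22.tag = 12  [terminal]
35. n21.cnt = 13  [A.pre + a.tag + 5]
36. n21.val = -1  [-1]
37. n23.lim = 21  [terminal]
38. n24.pre = -3  [f.lim - 24]
39. n25.tag = 3  [terminal]
40. n26.mk = 15  [terminal]
41. n24.cnt = 16  [h.tag + 13]
42. n24.val = 29  [A.pre + 32]
43. n20.tag = "yr"  ["yr"]
44. n20.live = true  [C.lim == true]
45. n17.wid = "yrr"  [C.tag ++ "r"]
46. n17.tag = true  [C.live == true]
47. n17.lim = 16  [d.key + f.lim - 22]
48. n17.depth = 30  [f.lim + 1]
49. n4.wid = "np"  ["np"]
50. n4.tag = false  [B₁.lim > 16]
51. n4.lim = 28  [B₁.depth - 2]
52. n4.depth = 1  [B₁.depth - 29]
53. n0.off = 26  [B.lim + B.depth - 3]
54. n0.cnt = false  [B.lim == S₁.wid]
55. n0.wid = 9  [B.lim + S₁.wid - 41]

26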